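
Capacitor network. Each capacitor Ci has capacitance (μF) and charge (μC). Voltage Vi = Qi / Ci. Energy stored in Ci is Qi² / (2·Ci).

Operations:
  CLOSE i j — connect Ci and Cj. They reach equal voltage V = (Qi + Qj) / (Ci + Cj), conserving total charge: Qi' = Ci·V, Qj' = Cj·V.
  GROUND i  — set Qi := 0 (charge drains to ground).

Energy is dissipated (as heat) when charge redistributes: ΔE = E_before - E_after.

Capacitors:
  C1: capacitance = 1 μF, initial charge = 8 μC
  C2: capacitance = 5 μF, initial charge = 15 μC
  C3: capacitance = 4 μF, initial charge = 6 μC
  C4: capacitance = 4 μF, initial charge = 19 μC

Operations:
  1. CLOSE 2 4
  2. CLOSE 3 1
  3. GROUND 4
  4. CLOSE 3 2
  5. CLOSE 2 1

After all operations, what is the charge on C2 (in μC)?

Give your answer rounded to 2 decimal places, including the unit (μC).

Initial: C1(1μF, Q=8μC, V=8.00V), C2(5μF, Q=15μC, V=3.00V), C3(4μF, Q=6μC, V=1.50V), C4(4μF, Q=19μC, V=4.75V)
Op 1: CLOSE 2-4: Q_total=34.00, C_total=9.00, V=3.78; Q2=18.89, Q4=15.11; dissipated=3.403
Op 2: CLOSE 3-1: Q_total=14.00, C_total=5.00, V=2.80; Q3=11.20, Q1=2.80; dissipated=16.900
Op 3: GROUND 4: Q4=0; energy lost=28.543
Op 4: CLOSE 3-2: Q_total=30.09, C_total=9.00, V=3.34; Q3=13.37, Q2=16.72; dissipated=1.062
Op 5: CLOSE 2-1: Q_total=19.52, C_total=6.00, V=3.25; Q2=16.26, Q1=3.25; dissipated=0.123
Final charges: Q1=3.25, Q2=16.26, Q3=13.37, Q4=0.00

Answer: 16.26 μC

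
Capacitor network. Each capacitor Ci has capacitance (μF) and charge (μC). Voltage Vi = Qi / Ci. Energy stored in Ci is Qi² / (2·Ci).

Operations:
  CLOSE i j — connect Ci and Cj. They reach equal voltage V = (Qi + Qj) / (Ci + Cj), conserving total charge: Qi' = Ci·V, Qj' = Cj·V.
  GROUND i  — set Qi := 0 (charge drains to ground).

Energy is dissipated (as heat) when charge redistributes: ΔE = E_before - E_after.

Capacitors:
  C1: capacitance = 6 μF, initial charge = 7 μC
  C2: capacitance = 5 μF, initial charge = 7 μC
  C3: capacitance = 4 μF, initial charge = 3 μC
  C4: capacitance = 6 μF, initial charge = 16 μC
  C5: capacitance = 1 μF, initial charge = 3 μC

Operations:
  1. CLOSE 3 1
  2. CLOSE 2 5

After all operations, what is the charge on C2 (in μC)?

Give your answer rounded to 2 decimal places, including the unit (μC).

Answer: 8.33 μC

Derivation:
Initial: C1(6μF, Q=7μC, V=1.17V), C2(5μF, Q=7μC, V=1.40V), C3(4μF, Q=3μC, V=0.75V), C4(6μF, Q=16μC, V=2.67V), C5(1μF, Q=3μC, V=3.00V)
Op 1: CLOSE 3-1: Q_total=10.00, C_total=10.00, V=1.00; Q3=4.00, Q1=6.00; dissipated=0.208
Op 2: CLOSE 2-5: Q_total=10.00, C_total=6.00, V=1.67; Q2=8.33, Q5=1.67; dissipated=1.067
Final charges: Q1=6.00, Q2=8.33, Q3=4.00, Q4=16.00, Q5=1.67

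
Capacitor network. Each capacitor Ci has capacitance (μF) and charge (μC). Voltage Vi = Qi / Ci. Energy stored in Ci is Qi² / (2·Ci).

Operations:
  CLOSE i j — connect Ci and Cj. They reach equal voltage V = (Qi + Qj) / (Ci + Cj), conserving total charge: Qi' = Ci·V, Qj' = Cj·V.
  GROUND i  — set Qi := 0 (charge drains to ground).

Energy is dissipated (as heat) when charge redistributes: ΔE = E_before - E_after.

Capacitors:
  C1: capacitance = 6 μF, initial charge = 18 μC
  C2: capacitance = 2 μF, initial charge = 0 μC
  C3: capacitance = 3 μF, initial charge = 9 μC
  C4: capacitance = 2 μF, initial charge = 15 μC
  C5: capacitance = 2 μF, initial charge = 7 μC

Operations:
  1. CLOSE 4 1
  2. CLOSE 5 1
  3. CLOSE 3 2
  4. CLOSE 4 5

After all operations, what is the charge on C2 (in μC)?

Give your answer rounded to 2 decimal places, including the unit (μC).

Initial: C1(6μF, Q=18μC, V=3.00V), C2(2μF, Q=0μC, V=0.00V), C3(3μF, Q=9μC, V=3.00V), C4(2μF, Q=15μC, V=7.50V), C5(2μF, Q=7μC, V=3.50V)
Op 1: CLOSE 4-1: Q_total=33.00, C_total=8.00, V=4.12; Q4=8.25, Q1=24.75; dissipated=15.188
Op 2: CLOSE 5-1: Q_total=31.75, C_total=8.00, V=3.97; Q5=7.94, Q1=23.81; dissipated=0.293
Op 3: CLOSE 3-2: Q_total=9.00, C_total=5.00, V=1.80; Q3=5.40, Q2=3.60; dissipated=5.400
Op 4: CLOSE 4-5: Q_total=16.19, C_total=4.00, V=4.05; Q4=8.09, Q5=8.09; dissipated=0.012
Final charges: Q1=23.81, Q2=3.60, Q3=5.40, Q4=8.09, Q5=8.09

Answer: 3.60 μC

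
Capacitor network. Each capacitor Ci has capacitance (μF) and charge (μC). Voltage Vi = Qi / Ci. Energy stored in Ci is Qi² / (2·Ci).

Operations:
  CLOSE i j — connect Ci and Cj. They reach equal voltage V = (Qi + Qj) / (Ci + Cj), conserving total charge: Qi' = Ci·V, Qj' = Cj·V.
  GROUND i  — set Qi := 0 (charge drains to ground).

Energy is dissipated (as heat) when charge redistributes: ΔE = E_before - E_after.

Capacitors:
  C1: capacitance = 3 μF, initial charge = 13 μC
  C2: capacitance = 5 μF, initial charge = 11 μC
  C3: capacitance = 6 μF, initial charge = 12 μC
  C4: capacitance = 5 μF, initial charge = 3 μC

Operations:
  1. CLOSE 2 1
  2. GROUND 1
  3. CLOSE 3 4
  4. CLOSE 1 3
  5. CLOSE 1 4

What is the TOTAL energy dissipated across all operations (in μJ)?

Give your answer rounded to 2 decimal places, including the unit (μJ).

Answer: 22.49 μJ

Derivation:
Initial: C1(3μF, Q=13μC, V=4.33V), C2(5μF, Q=11μC, V=2.20V), C3(6μF, Q=12μC, V=2.00V), C4(5μF, Q=3μC, V=0.60V)
Op 1: CLOSE 2-1: Q_total=24.00, C_total=8.00, V=3.00; Q2=15.00, Q1=9.00; dissipated=4.267
Op 2: GROUND 1: Q1=0; energy lost=13.500
Op 3: CLOSE 3-4: Q_total=15.00, C_total=11.00, V=1.36; Q3=8.18, Q4=6.82; dissipated=2.673
Op 4: CLOSE 1-3: Q_total=8.18, C_total=9.00, V=0.91; Q1=2.73, Q3=5.45; dissipated=1.860
Op 5: CLOSE 1-4: Q_total=9.55, C_total=8.00, V=1.19; Q1=3.58, Q4=5.97; dissipated=0.194
Total dissipated: 22.493 μJ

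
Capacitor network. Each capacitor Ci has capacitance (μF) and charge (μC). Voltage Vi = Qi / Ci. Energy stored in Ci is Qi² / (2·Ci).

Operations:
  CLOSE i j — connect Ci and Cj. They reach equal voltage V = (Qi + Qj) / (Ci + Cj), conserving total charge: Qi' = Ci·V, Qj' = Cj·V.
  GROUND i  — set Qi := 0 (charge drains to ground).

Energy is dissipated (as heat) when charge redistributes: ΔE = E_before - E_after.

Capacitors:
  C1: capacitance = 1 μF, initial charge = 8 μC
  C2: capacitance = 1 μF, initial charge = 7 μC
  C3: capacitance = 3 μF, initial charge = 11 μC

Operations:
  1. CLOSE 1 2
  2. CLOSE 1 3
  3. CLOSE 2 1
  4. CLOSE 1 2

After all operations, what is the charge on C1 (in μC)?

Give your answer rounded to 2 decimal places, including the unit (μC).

Initial: C1(1μF, Q=8μC, V=8.00V), C2(1μF, Q=7μC, V=7.00V), C3(3μF, Q=11μC, V=3.67V)
Op 1: CLOSE 1-2: Q_total=15.00, C_total=2.00, V=7.50; Q1=7.50, Q2=7.50; dissipated=0.250
Op 2: CLOSE 1-3: Q_total=18.50, C_total=4.00, V=4.62; Q1=4.62, Q3=13.88; dissipated=5.510
Op 3: CLOSE 2-1: Q_total=12.12, C_total=2.00, V=6.06; Q2=6.06, Q1=6.06; dissipated=2.066
Op 4: CLOSE 1-2: Q_total=12.12, C_total=2.00, V=6.06; Q1=6.06, Q2=6.06; dissipated=0.000
Final charges: Q1=6.06, Q2=6.06, Q3=13.88

Answer: 6.06 μC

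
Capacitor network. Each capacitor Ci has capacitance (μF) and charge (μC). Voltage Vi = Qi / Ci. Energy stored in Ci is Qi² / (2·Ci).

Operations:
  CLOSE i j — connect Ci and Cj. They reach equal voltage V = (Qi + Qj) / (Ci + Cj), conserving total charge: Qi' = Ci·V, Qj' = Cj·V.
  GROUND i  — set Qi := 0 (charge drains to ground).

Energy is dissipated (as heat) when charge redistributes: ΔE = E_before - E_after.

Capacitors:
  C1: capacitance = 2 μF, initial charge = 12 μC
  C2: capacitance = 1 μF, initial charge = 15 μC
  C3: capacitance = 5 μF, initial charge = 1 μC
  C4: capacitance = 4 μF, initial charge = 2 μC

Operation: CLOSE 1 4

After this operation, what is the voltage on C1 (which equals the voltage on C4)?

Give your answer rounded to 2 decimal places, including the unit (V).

Initial: C1(2μF, Q=12μC, V=6.00V), C2(1μF, Q=15μC, V=15.00V), C3(5μF, Q=1μC, V=0.20V), C4(4μF, Q=2μC, V=0.50V)
Op 1: CLOSE 1-4: Q_total=14.00, C_total=6.00, V=2.33; Q1=4.67, Q4=9.33; dissipated=20.167

Answer: 2.33 V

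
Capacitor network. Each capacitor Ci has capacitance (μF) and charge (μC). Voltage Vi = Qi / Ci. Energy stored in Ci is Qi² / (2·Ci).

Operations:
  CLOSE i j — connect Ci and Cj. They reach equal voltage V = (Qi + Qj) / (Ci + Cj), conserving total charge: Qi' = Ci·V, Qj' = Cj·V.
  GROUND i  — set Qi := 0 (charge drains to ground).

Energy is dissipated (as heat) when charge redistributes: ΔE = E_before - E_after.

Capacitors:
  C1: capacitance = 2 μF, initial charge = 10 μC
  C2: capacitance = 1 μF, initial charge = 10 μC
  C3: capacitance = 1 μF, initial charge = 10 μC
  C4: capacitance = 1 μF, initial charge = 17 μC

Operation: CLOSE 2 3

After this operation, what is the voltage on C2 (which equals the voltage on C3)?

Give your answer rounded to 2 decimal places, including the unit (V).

Answer: 10.00 V

Derivation:
Initial: C1(2μF, Q=10μC, V=5.00V), C2(1μF, Q=10μC, V=10.00V), C3(1μF, Q=10μC, V=10.00V), C4(1μF, Q=17μC, V=17.00V)
Op 1: CLOSE 2-3: Q_total=20.00, C_total=2.00, V=10.00; Q2=10.00, Q3=10.00; dissipated=0.000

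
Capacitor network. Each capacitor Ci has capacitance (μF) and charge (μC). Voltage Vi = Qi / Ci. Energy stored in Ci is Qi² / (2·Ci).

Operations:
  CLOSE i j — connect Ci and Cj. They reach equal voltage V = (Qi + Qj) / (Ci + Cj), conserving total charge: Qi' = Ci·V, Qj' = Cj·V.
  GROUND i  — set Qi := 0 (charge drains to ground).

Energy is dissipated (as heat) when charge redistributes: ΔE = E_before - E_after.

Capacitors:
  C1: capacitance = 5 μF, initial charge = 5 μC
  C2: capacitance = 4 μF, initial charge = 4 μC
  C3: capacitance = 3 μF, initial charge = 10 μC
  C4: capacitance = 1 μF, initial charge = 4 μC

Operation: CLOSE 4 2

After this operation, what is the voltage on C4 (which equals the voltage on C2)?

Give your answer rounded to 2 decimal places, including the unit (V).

Initial: C1(5μF, Q=5μC, V=1.00V), C2(4μF, Q=4μC, V=1.00V), C3(3μF, Q=10μC, V=3.33V), C4(1μF, Q=4μC, V=4.00V)
Op 1: CLOSE 4-2: Q_total=8.00, C_total=5.00, V=1.60; Q4=1.60, Q2=6.40; dissipated=3.600

Answer: 1.60 V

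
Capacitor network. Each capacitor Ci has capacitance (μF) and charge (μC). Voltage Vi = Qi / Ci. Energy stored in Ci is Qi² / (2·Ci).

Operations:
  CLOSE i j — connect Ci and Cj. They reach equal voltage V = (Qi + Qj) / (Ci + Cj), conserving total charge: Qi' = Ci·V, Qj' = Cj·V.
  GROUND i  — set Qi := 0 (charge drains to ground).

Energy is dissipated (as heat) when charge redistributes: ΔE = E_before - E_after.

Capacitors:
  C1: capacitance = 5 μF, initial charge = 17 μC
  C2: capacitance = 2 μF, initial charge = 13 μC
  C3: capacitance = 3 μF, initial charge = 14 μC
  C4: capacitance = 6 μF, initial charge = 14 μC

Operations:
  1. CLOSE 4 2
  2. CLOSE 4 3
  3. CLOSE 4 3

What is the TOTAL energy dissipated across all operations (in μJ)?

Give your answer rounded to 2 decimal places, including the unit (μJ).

Initial: C1(5μF, Q=17μC, V=3.40V), C2(2μF, Q=13μC, V=6.50V), C3(3μF, Q=14μC, V=4.67V), C4(6μF, Q=14μC, V=2.33V)
Op 1: CLOSE 4-2: Q_total=27.00, C_total=8.00, V=3.38; Q4=20.25, Q2=6.75; dissipated=13.021
Op 2: CLOSE 4-3: Q_total=34.25, C_total=9.00, V=3.81; Q4=22.83, Q3=11.42; dissipated=1.668
Op 3: CLOSE 4-3: Q_total=34.25, C_total=9.00, V=3.81; Q4=22.83, Q3=11.42; dissipated=0.000
Total dissipated: 14.689 μJ

Answer: 14.69 μJ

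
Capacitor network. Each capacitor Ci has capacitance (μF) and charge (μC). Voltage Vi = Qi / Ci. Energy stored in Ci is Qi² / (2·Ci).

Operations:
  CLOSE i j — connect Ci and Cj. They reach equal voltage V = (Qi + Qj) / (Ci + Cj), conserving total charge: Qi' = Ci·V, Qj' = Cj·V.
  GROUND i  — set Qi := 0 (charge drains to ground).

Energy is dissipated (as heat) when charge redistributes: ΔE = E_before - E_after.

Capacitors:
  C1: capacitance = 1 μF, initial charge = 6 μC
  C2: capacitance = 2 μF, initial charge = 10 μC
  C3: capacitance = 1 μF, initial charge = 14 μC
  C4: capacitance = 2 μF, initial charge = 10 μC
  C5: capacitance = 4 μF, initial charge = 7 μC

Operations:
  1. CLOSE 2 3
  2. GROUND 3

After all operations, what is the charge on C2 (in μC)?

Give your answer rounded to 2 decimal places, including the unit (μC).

Answer: 16.00 μC

Derivation:
Initial: C1(1μF, Q=6μC, V=6.00V), C2(2μF, Q=10μC, V=5.00V), C3(1μF, Q=14μC, V=14.00V), C4(2μF, Q=10μC, V=5.00V), C5(4μF, Q=7μC, V=1.75V)
Op 1: CLOSE 2-3: Q_total=24.00, C_total=3.00, V=8.00; Q2=16.00, Q3=8.00; dissipated=27.000
Op 2: GROUND 3: Q3=0; energy lost=32.000
Final charges: Q1=6.00, Q2=16.00, Q3=0.00, Q4=10.00, Q5=7.00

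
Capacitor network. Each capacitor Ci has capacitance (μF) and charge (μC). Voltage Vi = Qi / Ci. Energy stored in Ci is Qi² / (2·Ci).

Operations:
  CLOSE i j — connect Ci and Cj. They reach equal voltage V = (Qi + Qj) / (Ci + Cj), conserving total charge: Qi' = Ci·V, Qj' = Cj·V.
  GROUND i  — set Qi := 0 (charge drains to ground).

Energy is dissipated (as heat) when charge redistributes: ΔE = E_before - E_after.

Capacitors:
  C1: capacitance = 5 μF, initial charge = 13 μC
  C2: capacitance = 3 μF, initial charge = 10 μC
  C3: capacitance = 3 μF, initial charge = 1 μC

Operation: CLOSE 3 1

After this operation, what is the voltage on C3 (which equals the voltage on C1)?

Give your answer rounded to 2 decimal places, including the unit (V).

Initial: C1(5μF, Q=13μC, V=2.60V), C2(3μF, Q=10μC, V=3.33V), C3(3μF, Q=1μC, V=0.33V)
Op 1: CLOSE 3-1: Q_total=14.00, C_total=8.00, V=1.75; Q3=5.25, Q1=8.75; dissipated=4.817

Answer: 1.75 V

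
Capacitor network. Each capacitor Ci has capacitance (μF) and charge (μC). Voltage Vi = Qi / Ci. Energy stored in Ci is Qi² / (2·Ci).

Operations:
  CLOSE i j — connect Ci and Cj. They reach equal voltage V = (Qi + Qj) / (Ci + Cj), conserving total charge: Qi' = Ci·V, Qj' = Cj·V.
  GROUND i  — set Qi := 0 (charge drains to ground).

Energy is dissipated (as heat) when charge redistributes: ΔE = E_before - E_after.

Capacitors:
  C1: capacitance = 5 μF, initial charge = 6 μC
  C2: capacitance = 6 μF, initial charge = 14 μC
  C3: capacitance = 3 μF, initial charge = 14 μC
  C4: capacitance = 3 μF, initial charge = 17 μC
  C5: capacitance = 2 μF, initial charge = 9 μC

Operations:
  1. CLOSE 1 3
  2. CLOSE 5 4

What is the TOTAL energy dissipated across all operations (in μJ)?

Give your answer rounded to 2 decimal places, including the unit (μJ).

Answer: 12.08 μJ

Derivation:
Initial: C1(5μF, Q=6μC, V=1.20V), C2(6μF, Q=14μC, V=2.33V), C3(3μF, Q=14μC, V=4.67V), C4(3μF, Q=17μC, V=5.67V), C5(2μF, Q=9μC, V=4.50V)
Op 1: CLOSE 1-3: Q_total=20.00, C_total=8.00, V=2.50; Q1=12.50, Q3=7.50; dissipated=11.267
Op 2: CLOSE 5-4: Q_total=26.00, C_total=5.00, V=5.20; Q5=10.40, Q4=15.60; dissipated=0.817
Total dissipated: 12.083 μJ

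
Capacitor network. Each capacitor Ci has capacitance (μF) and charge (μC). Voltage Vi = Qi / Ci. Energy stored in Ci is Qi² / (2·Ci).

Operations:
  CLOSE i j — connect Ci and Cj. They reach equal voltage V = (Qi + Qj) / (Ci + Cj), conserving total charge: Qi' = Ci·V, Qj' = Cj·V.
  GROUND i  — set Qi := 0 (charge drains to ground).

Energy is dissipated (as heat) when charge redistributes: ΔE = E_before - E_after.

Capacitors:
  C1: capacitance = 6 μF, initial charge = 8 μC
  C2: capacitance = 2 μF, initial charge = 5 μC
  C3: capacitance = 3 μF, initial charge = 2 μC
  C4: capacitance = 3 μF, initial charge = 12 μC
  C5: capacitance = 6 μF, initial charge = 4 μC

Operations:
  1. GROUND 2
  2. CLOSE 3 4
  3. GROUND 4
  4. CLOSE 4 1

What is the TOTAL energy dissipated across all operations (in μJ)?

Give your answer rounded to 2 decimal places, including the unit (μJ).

Initial: C1(6μF, Q=8μC, V=1.33V), C2(2μF, Q=5μC, V=2.50V), C3(3μF, Q=2μC, V=0.67V), C4(3μF, Q=12μC, V=4.00V), C5(6μF, Q=4μC, V=0.67V)
Op 1: GROUND 2: Q2=0; energy lost=6.250
Op 2: CLOSE 3-4: Q_total=14.00, C_total=6.00, V=2.33; Q3=7.00, Q4=7.00; dissipated=8.333
Op 3: GROUND 4: Q4=0; energy lost=8.167
Op 4: CLOSE 4-1: Q_total=8.00, C_total=9.00, V=0.89; Q4=2.67, Q1=5.33; dissipated=1.778
Total dissipated: 24.528 μJ

Answer: 24.53 μJ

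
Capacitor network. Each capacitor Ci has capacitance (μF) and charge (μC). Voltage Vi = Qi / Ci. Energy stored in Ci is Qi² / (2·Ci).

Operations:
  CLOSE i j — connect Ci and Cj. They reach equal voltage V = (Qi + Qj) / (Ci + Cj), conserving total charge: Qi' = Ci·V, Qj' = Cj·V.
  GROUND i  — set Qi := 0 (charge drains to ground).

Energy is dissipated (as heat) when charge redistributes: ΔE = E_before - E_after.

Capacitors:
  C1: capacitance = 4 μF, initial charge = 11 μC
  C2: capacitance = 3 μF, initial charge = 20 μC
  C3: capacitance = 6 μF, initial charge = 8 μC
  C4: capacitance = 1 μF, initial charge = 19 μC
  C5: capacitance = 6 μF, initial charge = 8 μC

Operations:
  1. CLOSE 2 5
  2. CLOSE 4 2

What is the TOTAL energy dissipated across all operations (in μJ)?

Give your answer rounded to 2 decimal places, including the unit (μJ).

Initial: C1(4μF, Q=11μC, V=2.75V), C2(3μF, Q=20μC, V=6.67V), C3(6μF, Q=8μC, V=1.33V), C4(1μF, Q=19μC, V=19.00V), C5(6μF, Q=8μC, V=1.33V)
Op 1: CLOSE 2-5: Q_total=28.00, C_total=9.00, V=3.11; Q2=9.33, Q5=18.67; dissipated=28.444
Op 2: CLOSE 4-2: Q_total=28.33, C_total=4.00, V=7.08; Q4=7.08, Q2=21.25; dissipated=94.671
Total dissipated: 123.116 μJ

Answer: 123.12 μJ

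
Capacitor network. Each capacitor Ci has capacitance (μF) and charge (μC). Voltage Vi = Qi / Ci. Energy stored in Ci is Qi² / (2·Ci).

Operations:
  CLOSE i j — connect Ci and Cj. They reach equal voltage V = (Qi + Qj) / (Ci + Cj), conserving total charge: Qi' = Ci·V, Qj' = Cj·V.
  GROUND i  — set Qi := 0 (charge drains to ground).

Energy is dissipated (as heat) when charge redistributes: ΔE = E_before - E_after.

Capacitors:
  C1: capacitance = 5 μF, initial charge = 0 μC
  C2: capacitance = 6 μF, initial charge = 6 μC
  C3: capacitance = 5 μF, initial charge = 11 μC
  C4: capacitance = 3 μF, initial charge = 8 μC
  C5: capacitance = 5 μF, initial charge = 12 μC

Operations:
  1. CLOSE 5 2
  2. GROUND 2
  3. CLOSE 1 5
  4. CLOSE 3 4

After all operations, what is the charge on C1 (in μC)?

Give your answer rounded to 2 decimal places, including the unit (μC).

Answer: 4.09 μC

Derivation:
Initial: C1(5μF, Q=0μC, V=0.00V), C2(6μF, Q=6μC, V=1.00V), C3(5μF, Q=11μC, V=2.20V), C4(3μF, Q=8μC, V=2.67V), C5(5μF, Q=12μC, V=2.40V)
Op 1: CLOSE 5-2: Q_total=18.00, C_total=11.00, V=1.64; Q5=8.18, Q2=9.82; dissipated=2.673
Op 2: GROUND 2: Q2=0; energy lost=8.033
Op 3: CLOSE 1-5: Q_total=8.18, C_total=10.00, V=0.82; Q1=4.09, Q5=4.09; dissipated=3.347
Op 4: CLOSE 3-4: Q_total=19.00, C_total=8.00, V=2.38; Q3=11.88, Q4=7.12; dissipated=0.204
Final charges: Q1=4.09, Q2=0.00, Q3=11.88, Q4=7.12, Q5=4.09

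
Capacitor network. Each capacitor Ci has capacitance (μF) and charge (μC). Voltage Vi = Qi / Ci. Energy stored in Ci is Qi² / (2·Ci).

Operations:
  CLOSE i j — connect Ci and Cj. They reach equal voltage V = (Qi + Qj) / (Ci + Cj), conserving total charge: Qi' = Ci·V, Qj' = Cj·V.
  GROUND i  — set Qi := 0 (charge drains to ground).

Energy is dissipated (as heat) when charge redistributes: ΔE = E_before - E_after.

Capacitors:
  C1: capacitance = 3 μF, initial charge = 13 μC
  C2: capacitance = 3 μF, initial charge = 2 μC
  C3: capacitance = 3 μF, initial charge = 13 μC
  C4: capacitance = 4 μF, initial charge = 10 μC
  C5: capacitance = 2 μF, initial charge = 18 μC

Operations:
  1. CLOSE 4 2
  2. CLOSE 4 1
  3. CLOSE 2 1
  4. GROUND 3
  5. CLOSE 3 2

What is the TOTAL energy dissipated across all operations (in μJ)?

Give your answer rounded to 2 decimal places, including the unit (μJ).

Answer: 41.76 μJ

Derivation:
Initial: C1(3μF, Q=13μC, V=4.33V), C2(3μF, Q=2μC, V=0.67V), C3(3μF, Q=13μC, V=4.33V), C4(4μF, Q=10μC, V=2.50V), C5(2μF, Q=18μC, V=9.00V)
Op 1: CLOSE 4-2: Q_total=12.00, C_total=7.00, V=1.71; Q4=6.86, Q2=5.14; dissipated=2.881
Op 2: CLOSE 4-1: Q_total=19.86, C_total=7.00, V=2.84; Q4=11.35, Q1=8.51; dissipated=5.879
Op 3: CLOSE 2-1: Q_total=13.65, C_total=6.00, V=2.28; Q2=6.83, Q1=6.83; dissipated=0.945
Op 4: GROUND 3: Q3=0; energy lost=28.167
Op 5: CLOSE 3-2: Q_total=6.83, C_total=6.00, V=1.14; Q3=3.41, Q2=3.41; dissipated=3.883
Total dissipated: 41.755 μJ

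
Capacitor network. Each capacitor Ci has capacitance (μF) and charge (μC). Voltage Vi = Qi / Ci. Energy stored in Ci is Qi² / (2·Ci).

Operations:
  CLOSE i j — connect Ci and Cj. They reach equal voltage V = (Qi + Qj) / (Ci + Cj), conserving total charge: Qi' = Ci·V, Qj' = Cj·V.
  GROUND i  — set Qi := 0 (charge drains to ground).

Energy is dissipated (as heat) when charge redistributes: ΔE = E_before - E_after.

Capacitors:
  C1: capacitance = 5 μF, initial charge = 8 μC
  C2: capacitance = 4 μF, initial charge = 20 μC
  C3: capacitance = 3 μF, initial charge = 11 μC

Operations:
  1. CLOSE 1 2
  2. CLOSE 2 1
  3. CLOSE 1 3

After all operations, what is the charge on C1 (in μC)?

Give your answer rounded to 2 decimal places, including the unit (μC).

Initial: C1(5μF, Q=8μC, V=1.60V), C2(4μF, Q=20μC, V=5.00V), C3(3μF, Q=11μC, V=3.67V)
Op 1: CLOSE 1-2: Q_total=28.00, C_total=9.00, V=3.11; Q1=15.56, Q2=12.44; dissipated=12.844
Op 2: CLOSE 2-1: Q_total=28.00, C_total=9.00, V=3.11; Q2=12.44, Q1=15.56; dissipated=0.000
Op 3: CLOSE 1-3: Q_total=26.56, C_total=8.00, V=3.32; Q1=16.60, Q3=9.96; dissipated=0.289
Final charges: Q1=16.60, Q2=12.44, Q3=9.96

Answer: 16.60 μC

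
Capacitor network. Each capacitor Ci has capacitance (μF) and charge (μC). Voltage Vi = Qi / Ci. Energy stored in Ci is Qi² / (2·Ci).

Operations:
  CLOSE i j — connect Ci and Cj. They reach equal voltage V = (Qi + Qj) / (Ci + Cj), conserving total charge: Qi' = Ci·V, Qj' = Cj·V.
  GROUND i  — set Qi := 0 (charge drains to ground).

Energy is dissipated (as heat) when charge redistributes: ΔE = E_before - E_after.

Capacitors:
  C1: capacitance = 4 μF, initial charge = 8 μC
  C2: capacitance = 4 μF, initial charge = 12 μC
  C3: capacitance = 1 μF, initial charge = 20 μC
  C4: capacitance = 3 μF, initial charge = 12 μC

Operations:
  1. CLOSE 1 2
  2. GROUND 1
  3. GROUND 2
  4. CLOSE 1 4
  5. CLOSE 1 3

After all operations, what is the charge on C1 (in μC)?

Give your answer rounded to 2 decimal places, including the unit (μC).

Answer: 21.49 μC

Derivation:
Initial: C1(4μF, Q=8μC, V=2.00V), C2(4μF, Q=12μC, V=3.00V), C3(1μF, Q=20μC, V=20.00V), C4(3μF, Q=12μC, V=4.00V)
Op 1: CLOSE 1-2: Q_total=20.00, C_total=8.00, V=2.50; Q1=10.00, Q2=10.00; dissipated=1.000
Op 2: GROUND 1: Q1=0; energy lost=12.500
Op 3: GROUND 2: Q2=0; energy lost=12.500
Op 4: CLOSE 1-4: Q_total=12.00, C_total=7.00, V=1.71; Q1=6.86, Q4=5.14; dissipated=13.714
Op 5: CLOSE 1-3: Q_total=26.86, C_total=5.00, V=5.37; Q1=21.49, Q3=5.37; dissipated=133.747
Final charges: Q1=21.49, Q2=0.00, Q3=5.37, Q4=5.14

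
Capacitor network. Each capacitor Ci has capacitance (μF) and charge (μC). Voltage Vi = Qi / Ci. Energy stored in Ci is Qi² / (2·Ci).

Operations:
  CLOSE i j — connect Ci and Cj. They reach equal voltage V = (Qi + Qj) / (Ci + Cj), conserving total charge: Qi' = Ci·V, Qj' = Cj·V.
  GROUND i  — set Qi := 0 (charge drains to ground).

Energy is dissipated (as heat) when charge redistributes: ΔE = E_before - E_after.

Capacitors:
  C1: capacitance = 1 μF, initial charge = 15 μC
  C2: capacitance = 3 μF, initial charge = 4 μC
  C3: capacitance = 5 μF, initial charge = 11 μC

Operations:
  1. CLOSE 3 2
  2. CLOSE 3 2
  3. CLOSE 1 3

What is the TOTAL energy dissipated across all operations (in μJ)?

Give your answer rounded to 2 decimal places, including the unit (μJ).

Answer: 72.48 μJ

Derivation:
Initial: C1(1μF, Q=15μC, V=15.00V), C2(3μF, Q=4μC, V=1.33V), C3(5μF, Q=11μC, V=2.20V)
Op 1: CLOSE 3-2: Q_total=15.00, C_total=8.00, V=1.88; Q3=9.38, Q2=5.62; dissipated=0.704
Op 2: CLOSE 3-2: Q_total=15.00, C_total=8.00, V=1.88; Q3=9.38, Q2=5.62; dissipated=0.000
Op 3: CLOSE 1-3: Q_total=24.38, C_total=6.00, V=4.06; Q1=4.06, Q3=20.31; dissipated=71.777
Total dissipated: 72.482 μJ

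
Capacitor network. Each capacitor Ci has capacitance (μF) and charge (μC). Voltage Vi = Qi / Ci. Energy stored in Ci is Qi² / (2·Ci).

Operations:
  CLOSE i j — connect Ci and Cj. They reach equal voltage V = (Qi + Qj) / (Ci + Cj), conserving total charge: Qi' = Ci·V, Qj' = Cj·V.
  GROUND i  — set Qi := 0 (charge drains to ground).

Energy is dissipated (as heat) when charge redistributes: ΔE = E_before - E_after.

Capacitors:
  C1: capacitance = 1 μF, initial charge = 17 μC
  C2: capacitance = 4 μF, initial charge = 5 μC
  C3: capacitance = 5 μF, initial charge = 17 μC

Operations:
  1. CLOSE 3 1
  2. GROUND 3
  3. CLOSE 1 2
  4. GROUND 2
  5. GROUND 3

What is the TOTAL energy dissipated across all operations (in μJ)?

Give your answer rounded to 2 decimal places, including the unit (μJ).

Initial: C1(1μF, Q=17μC, V=17.00V), C2(4μF, Q=5μC, V=1.25V), C3(5μF, Q=17μC, V=3.40V)
Op 1: CLOSE 3-1: Q_total=34.00, C_total=6.00, V=5.67; Q3=28.33, Q1=5.67; dissipated=77.067
Op 2: GROUND 3: Q3=0; energy lost=80.278
Op 3: CLOSE 1-2: Q_total=10.67, C_total=5.00, V=2.13; Q1=2.13, Q2=8.53; dissipated=7.803
Op 4: GROUND 2: Q2=0; energy lost=9.102
Op 5: GROUND 3: Q3=0; energy lost=0.000
Total dissipated: 174.249 μJ

Answer: 174.25 μJ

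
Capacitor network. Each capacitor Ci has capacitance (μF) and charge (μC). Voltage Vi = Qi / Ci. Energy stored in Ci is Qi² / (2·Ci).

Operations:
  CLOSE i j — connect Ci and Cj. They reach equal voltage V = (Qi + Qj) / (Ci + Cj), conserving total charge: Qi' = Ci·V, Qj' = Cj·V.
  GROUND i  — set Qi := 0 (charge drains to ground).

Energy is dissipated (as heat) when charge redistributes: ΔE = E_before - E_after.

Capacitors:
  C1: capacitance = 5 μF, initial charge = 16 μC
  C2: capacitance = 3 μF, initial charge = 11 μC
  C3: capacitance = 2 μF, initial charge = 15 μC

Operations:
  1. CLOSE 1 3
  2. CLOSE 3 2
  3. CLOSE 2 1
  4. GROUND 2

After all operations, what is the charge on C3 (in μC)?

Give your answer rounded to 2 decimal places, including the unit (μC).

Initial: C1(5μF, Q=16μC, V=3.20V), C2(3μF, Q=11μC, V=3.67V), C3(2μF, Q=15μC, V=7.50V)
Op 1: CLOSE 1-3: Q_total=31.00, C_total=7.00, V=4.43; Q1=22.14, Q3=8.86; dissipated=13.207
Op 2: CLOSE 3-2: Q_total=19.86, C_total=5.00, V=3.97; Q3=7.94, Q2=11.91; dissipated=0.348
Op 3: CLOSE 2-1: Q_total=34.06, C_total=8.00, V=4.26; Q2=12.77, Q1=21.29; dissipated=0.196
Op 4: GROUND 2: Q2=0; energy lost=27.185
Final charges: Q1=21.29, Q2=0.00, Q3=7.94

Answer: 7.94 μC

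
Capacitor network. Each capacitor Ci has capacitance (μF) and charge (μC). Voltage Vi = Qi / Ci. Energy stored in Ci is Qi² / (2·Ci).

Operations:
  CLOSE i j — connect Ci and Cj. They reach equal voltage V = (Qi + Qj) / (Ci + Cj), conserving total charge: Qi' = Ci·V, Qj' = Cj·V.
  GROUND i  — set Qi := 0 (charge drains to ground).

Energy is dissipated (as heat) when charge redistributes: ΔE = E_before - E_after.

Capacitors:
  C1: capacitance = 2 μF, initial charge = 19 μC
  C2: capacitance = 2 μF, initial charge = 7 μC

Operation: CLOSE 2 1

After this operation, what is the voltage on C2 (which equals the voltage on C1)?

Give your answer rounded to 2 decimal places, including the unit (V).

Initial: C1(2μF, Q=19μC, V=9.50V), C2(2μF, Q=7μC, V=3.50V)
Op 1: CLOSE 2-1: Q_total=26.00, C_total=4.00, V=6.50; Q2=13.00, Q1=13.00; dissipated=18.000

Answer: 6.50 V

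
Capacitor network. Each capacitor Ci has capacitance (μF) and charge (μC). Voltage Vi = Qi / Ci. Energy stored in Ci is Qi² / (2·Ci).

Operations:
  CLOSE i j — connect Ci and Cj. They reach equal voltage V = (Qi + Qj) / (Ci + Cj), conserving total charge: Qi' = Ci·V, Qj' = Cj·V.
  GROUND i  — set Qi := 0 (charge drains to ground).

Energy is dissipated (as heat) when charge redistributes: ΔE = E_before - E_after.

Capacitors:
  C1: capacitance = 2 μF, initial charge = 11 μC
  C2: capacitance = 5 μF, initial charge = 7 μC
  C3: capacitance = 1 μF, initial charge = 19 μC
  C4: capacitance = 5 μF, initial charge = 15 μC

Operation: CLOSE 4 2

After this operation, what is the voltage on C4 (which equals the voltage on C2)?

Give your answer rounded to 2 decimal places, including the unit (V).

Initial: C1(2μF, Q=11μC, V=5.50V), C2(5μF, Q=7μC, V=1.40V), C3(1μF, Q=19μC, V=19.00V), C4(5μF, Q=15μC, V=3.00V)
Op 1: CLOSE 4-2: Q_total=22.00, C_total=10.00, V=2.20; Q4=11.00, Q2=11.00; dissipated=3.200

Answer: 2.20 V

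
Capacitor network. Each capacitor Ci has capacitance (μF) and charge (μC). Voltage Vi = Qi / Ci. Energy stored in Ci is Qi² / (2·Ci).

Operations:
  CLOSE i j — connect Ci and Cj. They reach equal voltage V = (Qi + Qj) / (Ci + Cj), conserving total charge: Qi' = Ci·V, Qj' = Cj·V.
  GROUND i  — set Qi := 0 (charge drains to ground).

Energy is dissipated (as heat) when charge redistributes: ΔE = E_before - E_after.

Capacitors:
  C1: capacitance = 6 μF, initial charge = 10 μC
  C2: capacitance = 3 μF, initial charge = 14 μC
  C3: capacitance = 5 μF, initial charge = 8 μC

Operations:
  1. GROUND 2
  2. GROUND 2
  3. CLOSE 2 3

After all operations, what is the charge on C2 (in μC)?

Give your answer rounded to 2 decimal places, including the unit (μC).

Answer: 3.00 μC

Derivation:
Initial: C1(6μF, Q=10μC, V=1.67V), C2(3μF, Q=14μC, V=4.67V), C3(5μF, Q=8μC, V=1.60V)
Op 1: GROUND 2: Q2=0; energy lost=32.667
Op 2: GROUND 2: Q2=0; energy lost=0.000
Op 3: CLOSE 2-3: Q_total=8.00, C_total=8.00, V=1.00; Q2=3.00, Q3=5.00; dissipated=2.400
Final charges: Q1=10.00, Q2=3.00, Q3=5.00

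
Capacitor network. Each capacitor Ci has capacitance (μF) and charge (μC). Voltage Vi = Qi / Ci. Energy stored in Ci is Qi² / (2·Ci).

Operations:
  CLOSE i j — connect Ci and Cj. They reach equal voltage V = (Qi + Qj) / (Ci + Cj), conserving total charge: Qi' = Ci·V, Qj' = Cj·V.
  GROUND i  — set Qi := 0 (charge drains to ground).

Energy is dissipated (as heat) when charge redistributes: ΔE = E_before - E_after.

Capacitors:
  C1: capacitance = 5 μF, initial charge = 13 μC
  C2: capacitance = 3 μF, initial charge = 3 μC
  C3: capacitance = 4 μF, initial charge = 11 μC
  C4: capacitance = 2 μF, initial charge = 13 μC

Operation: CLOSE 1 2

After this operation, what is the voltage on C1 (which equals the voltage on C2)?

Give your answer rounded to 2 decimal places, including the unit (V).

Answer: 2.00 V

Derivation:
Initial: C1(5μF, Q=13μC, V=2.60V), C2(3μF, Q=3μC, V=1.00V), C3(4μF, Q=11μC, V=2.75V), C4(2μF, Q=13μC, V=6.50V)
Op 1: CLOSE 1-2: Q_total=16.00, C_total=8.00, V=2.00; Q1=10.00, Q2=6.00; dissipated=2.400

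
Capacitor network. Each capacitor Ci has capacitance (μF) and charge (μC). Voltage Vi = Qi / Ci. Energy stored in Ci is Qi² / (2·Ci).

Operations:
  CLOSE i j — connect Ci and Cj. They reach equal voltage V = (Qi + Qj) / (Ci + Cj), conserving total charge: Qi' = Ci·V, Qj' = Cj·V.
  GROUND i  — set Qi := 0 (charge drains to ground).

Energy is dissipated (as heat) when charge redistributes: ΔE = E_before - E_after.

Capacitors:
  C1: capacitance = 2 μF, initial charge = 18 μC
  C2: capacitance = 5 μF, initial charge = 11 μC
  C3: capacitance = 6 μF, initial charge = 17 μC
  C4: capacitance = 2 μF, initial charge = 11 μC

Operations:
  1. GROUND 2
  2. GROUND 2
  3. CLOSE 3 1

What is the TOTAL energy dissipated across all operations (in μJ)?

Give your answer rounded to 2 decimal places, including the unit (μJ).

Answer: 40.62 μJ

Derivation:
Initial: C1(2μF, Q=18μC, V=9.00V), C2(5μF, Q=11μC, V=2.20V), C3(6μF, Q=17μC, V=2.83V), C4(2μF, Q=11μC, V=5.50V)
Op 1: GROUND 2: Q2=0; energy lost=12.100
Op 2: GROUND 2: Q2=0; energy lost=0.000
Op 3: CLOSE 3-1: Q_total=35.00, C_total=8.00, V=4.38; Q3=26.25, Q1=8.75; dissipated=28.521
Total dissipated: 40.621 μJ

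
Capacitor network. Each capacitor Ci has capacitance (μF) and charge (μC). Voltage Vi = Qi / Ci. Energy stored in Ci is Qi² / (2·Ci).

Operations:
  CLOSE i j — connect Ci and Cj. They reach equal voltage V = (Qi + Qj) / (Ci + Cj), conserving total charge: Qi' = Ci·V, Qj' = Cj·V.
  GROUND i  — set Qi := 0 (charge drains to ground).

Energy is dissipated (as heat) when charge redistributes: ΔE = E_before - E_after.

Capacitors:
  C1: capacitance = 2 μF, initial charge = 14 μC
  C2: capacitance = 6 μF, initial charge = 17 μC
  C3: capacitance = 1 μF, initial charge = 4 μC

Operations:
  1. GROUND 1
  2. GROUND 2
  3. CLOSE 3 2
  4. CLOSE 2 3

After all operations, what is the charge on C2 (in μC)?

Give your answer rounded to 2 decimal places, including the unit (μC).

Initial: C1(2μF, Q=14μC, V=7.00V), C2(6μF, Q=17μC, V=2.83V), C3(1μF, Q=4μC, V=4.00V)
Op 1: GROUND 1: Q1=0; energy lost=49.000
Op 2: GROUND 2: Q2=0; energy lost=24.083
Op 3: CLOSE 3-2: Q_total=4.00, C_total=7.00, V=0.57; Q3=0.57, Q2=3.43; dissipated=6.857
Op 4: CLOSE 2-3: Q_total=4.00, C_total=7.00, V=0.57; Q2=3.43, Q3=0.57; dissipated=0.000
Final charges: Q1=0.00, Q2=3.43, Q3=0.57

Answer: 3.43 μC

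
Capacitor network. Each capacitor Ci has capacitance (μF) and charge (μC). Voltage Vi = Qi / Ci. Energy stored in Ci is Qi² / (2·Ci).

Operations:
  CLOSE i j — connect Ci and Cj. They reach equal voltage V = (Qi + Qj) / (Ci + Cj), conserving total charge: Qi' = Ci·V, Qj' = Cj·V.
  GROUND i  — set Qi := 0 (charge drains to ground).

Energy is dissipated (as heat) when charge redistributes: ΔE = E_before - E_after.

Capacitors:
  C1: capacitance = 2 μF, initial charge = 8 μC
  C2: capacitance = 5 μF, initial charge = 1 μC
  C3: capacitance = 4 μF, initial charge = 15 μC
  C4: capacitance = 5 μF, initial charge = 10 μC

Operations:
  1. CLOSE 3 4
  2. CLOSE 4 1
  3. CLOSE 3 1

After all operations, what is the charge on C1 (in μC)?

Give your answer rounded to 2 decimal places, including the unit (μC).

Initial: C1(2μF, Q=8μC, V=4.00V), C2(5μF, Q=1μC, V=0.20V), C3(4μF, Q=15μC, V=3.75V), C4(5μF, Q=10μC, V=2.00V)
Op 1: CLOSE 3-4: Q_total=25.00, C_total=9.00, V=2.78; Q3=11.11, Q4=13.89; dissipated=3.403
Op 2: CLOSE 4-1: Q_total=21.89, C_total=7.00, V=3.13; Q4=15.63, Q1=6.25; dissipated=1.067
Op 3: CLOSE 3-1: Q_total=17.37, C_total=6.00, V=2.89; Q3=11.58, Q1=5.79; dissipated=0.081
Final charges: Q1=5.79, Q2=1.00, Q3=11.58, Q4=15.63

Answer: 5.79 μC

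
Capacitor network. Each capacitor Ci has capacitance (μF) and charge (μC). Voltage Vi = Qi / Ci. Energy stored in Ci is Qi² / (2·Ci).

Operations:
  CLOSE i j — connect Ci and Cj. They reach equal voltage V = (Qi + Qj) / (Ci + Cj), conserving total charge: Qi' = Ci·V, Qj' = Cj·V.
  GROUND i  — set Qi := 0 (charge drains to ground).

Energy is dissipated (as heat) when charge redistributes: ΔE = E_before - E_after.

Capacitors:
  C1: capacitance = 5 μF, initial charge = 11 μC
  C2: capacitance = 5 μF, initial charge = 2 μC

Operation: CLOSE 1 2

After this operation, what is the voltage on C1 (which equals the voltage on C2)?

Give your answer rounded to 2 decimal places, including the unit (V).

Initial: C1(5μF, Q=11μC, V=2.20V), C2(5μF, Q=2μC, V=0.40V)
Op 1: CLOSE 1-2: Q_total=13.00, C_total=10.00, V=1.30; Q1=6.50, Q2=6.50; dissipated=4.050

Answer: 1.30 V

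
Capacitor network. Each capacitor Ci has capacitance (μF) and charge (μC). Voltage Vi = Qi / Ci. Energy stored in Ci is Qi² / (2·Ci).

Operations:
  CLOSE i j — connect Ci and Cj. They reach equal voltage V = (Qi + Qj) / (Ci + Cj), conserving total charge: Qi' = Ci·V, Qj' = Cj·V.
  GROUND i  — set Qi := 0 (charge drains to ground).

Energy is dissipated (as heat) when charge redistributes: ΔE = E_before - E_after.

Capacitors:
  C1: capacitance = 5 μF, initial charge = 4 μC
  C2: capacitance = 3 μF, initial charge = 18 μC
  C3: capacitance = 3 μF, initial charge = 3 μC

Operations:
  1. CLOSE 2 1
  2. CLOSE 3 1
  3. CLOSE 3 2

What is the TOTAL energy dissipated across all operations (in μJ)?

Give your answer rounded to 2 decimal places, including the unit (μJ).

Answer: 28.54 μJ

Derivation:
Initial: C1(5μF, Q=4μC, V=0.80V), C2(3μF, Q=18μC, V=6.00V), C3(3μF, Q=3μC, V=1.00V)
Op 1: CLOSE 2-1: Q_total=22.00, C_total=8.00, V=2.75; Q2=8.25, Q1=13.75; dissipated=25.350
Op 2: CLOSE 3-1: Q_total=16.75, C_total=8.00, V=2.09; Q3=6.28, Q1=10.47; dissipated=2.871
Op 3: CLOSE 3-2: Q_total=14.53, C_total=6.00, V=2.42; Q3=7.27, Q2=7.27; dissipated=0.323
Total dissipated: 28.544 μJ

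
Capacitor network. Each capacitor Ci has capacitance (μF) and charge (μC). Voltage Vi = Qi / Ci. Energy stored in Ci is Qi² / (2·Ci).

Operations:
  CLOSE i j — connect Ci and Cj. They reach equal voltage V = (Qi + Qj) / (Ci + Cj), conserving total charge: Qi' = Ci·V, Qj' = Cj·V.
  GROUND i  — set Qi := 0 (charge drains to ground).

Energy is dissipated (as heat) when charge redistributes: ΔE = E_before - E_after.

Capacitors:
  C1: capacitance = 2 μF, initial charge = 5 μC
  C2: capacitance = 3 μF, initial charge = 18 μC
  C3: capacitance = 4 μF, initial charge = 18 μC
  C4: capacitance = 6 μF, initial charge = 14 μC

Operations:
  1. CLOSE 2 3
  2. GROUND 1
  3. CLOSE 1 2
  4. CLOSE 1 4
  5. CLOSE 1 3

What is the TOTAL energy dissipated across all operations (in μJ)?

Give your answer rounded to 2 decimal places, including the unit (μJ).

Answer: 29.05 μJ

Derivation:
Initial: C1(2μF, Q=5μC, V=2.50V), C2(3μF, Q=18μC, V=6.00V), C3(4μF, Q=18μC, V=4.50V), C4(6μF, Q=14μC, V=2.33V)
Op 1: CLOSE 2-3: Q_total=36.00, C_total=7.00, V=5.14; Q2=15.43, Q3=20.57; dissipated=1.929
Op 2: GROUND 1: Q1=0; energy lost=6.250
Op 3: CLOSE 1-2: Q_total=15.43, C_total=5.00, V=3.09; Q1=6.17, Q2=9.26; dissipated=15.869
Op 4: CLOSE 1-4: Q_total=20.17, C_total=8.00, V=2.52; Q1=5.04, Q4=15.13; dissipated=0.425
Op 5: CLOSE 1-3: Q_total=25.61, C_total=6.00, V=4.27; Q1=8.54, Q3=17.08; dissipated=4.581
Total dissipated: 29.054 μJ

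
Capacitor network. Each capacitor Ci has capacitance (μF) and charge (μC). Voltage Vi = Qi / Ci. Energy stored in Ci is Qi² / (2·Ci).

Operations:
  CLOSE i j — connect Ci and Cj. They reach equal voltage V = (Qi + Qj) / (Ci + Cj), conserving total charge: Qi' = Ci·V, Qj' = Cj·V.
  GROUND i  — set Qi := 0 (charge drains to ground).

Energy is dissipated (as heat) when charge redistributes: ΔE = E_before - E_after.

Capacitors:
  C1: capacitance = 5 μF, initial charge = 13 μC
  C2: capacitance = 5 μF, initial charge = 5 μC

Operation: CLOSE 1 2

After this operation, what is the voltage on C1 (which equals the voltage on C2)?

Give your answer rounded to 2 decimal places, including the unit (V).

Initial: C1(5μF, Q=13μC, V=2.60V), C2(5μF, Q=5μC, V=1.00V)
Op 1: CLOSE 1-2: Q_total=18.00, C_total=10.00, V=1.80; Q1=9.00, Q2=9.00; dissipated=3.200

Answer: 1.80 V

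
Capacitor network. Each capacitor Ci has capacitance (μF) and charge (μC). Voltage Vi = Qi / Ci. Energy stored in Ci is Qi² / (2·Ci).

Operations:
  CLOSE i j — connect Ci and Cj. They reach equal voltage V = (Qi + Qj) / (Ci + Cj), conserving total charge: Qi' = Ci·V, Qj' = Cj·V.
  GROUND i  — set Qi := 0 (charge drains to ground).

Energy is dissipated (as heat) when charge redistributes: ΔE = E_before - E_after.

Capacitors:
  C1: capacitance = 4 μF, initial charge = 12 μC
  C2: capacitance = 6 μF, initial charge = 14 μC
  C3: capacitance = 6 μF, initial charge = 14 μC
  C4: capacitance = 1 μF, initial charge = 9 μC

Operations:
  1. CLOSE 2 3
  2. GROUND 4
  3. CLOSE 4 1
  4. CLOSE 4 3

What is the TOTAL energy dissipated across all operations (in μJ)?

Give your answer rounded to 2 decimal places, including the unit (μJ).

Initial: C1(4μF, Q=12μC, V=3.00V), C2(6μF, Q=14μC, V=2.33V), C3(6μF, Q=14μC, V=2.33V), C4(1μF, Q=9μC, V=9.00V)
Op 1: CLOSE 2-3: Q_total=28.00, C_total=12.00, V=2.33; Q2=14.00, Q3=14.00; dissipated=0.000
Op 2: GROUND 4: Q4=0; energy lost=40.500
Op 3: CLOSE 4-1: Q_total=12.00, C_total=5.00, V=2.40; Q4=2.40, Q1=9.60; dissipated=3.600
Op 4: CLOSE 4-3: Q_total=16.40, C_total=7.00, V=2.34; Q4=2.34, Q3=14.06; dissipated=0.002
Total dissipated: 44.102 μJ

Answer: 44.10 μJ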